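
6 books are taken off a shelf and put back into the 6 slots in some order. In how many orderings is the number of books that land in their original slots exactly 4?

15

Choose which 4 of the 6 are fixed: C(6,4) = 15.
The remaining 2 must be deranged: !2 = 1.
Total: 15 × 1 = 15.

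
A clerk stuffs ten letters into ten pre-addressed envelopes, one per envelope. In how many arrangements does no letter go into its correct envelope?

1334961

The number of derangements of 10 is !10 = Σ_{k=0}^{10} (-1)^k·10!/k!
= 10! - 10!/1! + 10!/2! - 10!/3! + 10!/4! - 10!/5! + 10!/6! - 10!/7! + 10!/8! - 10!/9! + 10!/10!
= 3628800 - 3628800 + 1814400 - 604800 + 151200 - 30240 + 5040 - 720 + 90 - 10 + 1
= 1334961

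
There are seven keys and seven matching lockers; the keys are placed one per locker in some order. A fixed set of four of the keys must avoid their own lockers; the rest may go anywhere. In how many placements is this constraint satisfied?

Let A_j be the event that the j-th constrained one is fixed. By inclusion-exclusion over the 4 events:
Σ_{j=0}^{4} (-1)^j C(4,j)(7-j)!
= C(4,0)·7! - C(4,1)·6! + C(4,2)·5! - C(4,3)·4! + C(4,4)·3!
= 5040 - 2880 + 720 - 96 + 6
= 2790

2790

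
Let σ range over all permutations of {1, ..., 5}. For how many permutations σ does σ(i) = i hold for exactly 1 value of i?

45

Choose which one of the 5 is fixed: C(5,1) = 5.
The remaining 4 must be deranged: !4 = 9.
Total: 5 × 9 = 45.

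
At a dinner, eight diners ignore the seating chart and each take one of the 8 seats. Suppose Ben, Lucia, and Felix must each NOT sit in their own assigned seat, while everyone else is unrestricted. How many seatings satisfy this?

27240

Inclusion-exclusion on the 3 forbidden self-matches:
Σ_{j=0}^{3} (-1)^j C(3,j)(8-j)!
= C(3,0)·8! - C(3,1)·7! + C(3,2)·6! - C(3,3)·5!
= 40320 - 15120 + 2160 - 120
= 27240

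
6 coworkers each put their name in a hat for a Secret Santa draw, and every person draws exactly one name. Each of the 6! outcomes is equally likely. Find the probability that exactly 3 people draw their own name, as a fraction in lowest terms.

1/18

Favorable outcomes: C(6,3)·!3 = 20·2 = 40.
Total outcomes: 6! = 720.
Probability = 40/720 = 1/18.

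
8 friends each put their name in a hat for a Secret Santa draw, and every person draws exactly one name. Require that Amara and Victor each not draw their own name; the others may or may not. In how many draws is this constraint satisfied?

Inclusion-exclusion on the 2 forbidden self-matches:
Σ_{j=0}^{2} (-1)^j C(2,j)(8-j)!
= C(2,0)·8! - C(2,1)·7! + C(2,2)·6!
= 40320 - 10080 + 720
= 30960

30960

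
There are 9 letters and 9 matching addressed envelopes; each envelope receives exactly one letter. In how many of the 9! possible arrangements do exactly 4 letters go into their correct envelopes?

Pick the 4 fixed positions: C(9,4) = 126 ways.
The remaining 5 must be deranged: !5 = 44.
Total: 126 × 44 = 5544.

5544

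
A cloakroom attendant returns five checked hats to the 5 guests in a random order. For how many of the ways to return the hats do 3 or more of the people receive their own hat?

11

Sum C(5,i)·!(5-i) for i = 3..5:
  i=3: C(5,3)·!2 = 10·1 = 10
  i=4: C(5,4)·!1 = 5·0 = 0
  i=5: C(5,5)·!0 = 1·1 = 1
Total = 11.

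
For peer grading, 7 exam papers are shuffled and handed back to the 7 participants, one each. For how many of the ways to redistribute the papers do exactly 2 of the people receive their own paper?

924

Choose which 2 of the 7 are fixed: C(7,2) = 21.
The other 5 form a derangement: !5 = 44.
Total: 21 × 44 = 924.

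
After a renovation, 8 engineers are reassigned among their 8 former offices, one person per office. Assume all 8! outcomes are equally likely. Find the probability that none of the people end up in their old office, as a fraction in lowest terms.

2119/5760

Favorable outcomes: !8 = 14833.
Total outcomes: 8! = 40320.
Probability = 14833/40320 = 2119/5760.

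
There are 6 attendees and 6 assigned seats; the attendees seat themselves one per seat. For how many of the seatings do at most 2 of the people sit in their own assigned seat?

664

# with exactly i fixed is C(6,i)·!(6-i); sum over i=0..2:
  i=0: C(6,0)·!6 = 1·265 = 265
  i=1: C(6,1)·!5 = 6·44 = 264
  i=2: C(6,2)·!4 = 15·9 = 135
Total = 664.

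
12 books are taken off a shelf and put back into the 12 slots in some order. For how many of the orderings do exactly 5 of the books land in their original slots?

1468368

Pick the 5 fixed positions: C(12,5) = 792 ways.
The remaining 7 must be deranged: !7 = 1854.
Total: 792 × 1854 = 1468368.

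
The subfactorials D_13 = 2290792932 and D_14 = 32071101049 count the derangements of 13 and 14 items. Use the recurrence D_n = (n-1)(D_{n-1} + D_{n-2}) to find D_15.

D_15 = (15-1)·(D_14 + D_13) = 14·(32071101049 + 2290792932) = 14·34361893981 = 481066515734.

481066515734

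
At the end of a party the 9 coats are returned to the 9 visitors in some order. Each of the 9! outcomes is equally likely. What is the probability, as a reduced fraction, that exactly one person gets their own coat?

2119/5760

Favorable outcomes: C(9,1)·!8 = 9·14833 = 133497.
Total outcomes: 9! = 362880.
Probability = 133497/362880 = 2119/5760.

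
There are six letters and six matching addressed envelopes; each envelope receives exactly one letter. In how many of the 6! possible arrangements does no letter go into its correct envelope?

265

By inclusion-exclusion, !6 = Σ (-1)^k · 6!/k! for k=0..6
= 6! - 6!/1! + 6!/2! - 6!/3! + 6!/4! - 6!/5! + 6!/6!
= 720 - 720 + 360 - 120 + 30 - 6 + 1
= 265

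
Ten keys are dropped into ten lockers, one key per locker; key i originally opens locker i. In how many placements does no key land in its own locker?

!10 = 10! · Σ_{k=0}^{10} (-1)^k/k!
= 10! - 10!/1! + 10!/2! - 10!/3! + 10!/4! - 10!/5! + 10!/6! - 10!/7! + 10!/8! - 10!/9! + 10!/10!
= 3628800 - 3628800 + 1814400 - 604800 + 151200 - 30240 + 5040 - 720 + 90 - 10 + 1
= 1334961

1334961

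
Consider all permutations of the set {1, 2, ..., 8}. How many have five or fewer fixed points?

40291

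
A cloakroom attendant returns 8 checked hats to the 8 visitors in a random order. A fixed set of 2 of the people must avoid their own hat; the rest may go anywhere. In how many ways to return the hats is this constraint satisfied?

30960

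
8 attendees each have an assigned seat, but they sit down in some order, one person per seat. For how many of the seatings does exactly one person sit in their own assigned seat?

14832

Pick the single fixed position: C(8,1) = 8 ways.
The other 7 form a derangement: !7 = 1854.
Total: 8 × 1854 = 14832.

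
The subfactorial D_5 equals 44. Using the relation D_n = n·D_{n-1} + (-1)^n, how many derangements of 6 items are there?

265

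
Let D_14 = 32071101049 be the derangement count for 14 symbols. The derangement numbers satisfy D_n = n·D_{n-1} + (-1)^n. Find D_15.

481066515734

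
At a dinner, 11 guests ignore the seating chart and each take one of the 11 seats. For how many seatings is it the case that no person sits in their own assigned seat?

!11 = 11! · Σ_{k=0}^{11} (-1)^k/k!
= 11! - 11!/1! + 11!/2! - 11!/3! + 11!/4! - 11!/5! + 11!/6! - 11!/7! + 11!/8! - 11!/9! + 11!/10! - 11!/11!
= 39916800 - 39916800 + 19958400 - 6652800 + 1663200 - 332640 + 55440 - 7920 + 990 - 110 + 11 - 1
= 14684570

14684570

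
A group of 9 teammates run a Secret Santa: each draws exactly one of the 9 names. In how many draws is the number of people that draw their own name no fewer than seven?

# with exactly i fixed is C(9,i)·!(9-i); sum over i=7..9:
  i=7: C(9,7)·!2 = 36·1 = 36
  i=8: C(9,8)·!1 = 9·0 = 0
  i=9: C(9,9)·!0 = 1·1 = 1
Total = 37.

37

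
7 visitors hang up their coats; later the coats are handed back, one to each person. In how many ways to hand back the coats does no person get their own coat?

1854

!7 is the nearest integer to 7!/e.
7! = 5040, and 5040/e ≈ 1854.11, so !7 = 1854.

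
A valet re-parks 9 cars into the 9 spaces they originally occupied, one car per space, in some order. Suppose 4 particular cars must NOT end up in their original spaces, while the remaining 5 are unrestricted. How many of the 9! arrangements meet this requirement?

229080

Inclusion-exclusion on the 4 forbidden self-matches:
Σ_{j=0}^{4} (-1)^j C(4,j)(9-j)!
= C(4,0)·9! - C(4,1)·8! + C(4,2)·7! - C(4,3)·6! + C(4,4)·5!
= 362880 - 161280 + 30240 - 2880 + 120
= 229080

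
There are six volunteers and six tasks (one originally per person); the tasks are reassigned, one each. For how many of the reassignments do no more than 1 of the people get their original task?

# with exactly i fixed is C(6,i)·!(6-i); sum over i=0..1:
  i=0: C(6,0)·!6 = 1·265 = 265
  i=1: C(6,1)·!5 = 6·44 = 264
Total = 529.

529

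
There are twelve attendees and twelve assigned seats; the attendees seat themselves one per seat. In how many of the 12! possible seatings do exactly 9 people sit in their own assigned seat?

440

Pick the 9 fixed positions: C(12,9) = 220 ways.
The other 3 form a derangement: !3 = 2.
Total: 220 × 2 = 440.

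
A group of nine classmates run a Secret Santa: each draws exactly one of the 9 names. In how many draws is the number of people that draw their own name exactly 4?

5544

Choose which 4 of the 9 are fixed: C(9,4) = 126.
The remaining 5 must be deranged: !5 = 44.
Total: 126 × 44 = 5544.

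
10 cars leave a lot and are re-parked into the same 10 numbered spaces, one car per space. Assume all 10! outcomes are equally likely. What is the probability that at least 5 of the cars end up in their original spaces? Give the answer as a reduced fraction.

Favorable outcomes: Σ_{i≥5} C(10,i)·!(10-i) = 252·44 + 210·9 + 120·2 + 45·1 + 10·0 + 1·1 = 13264.
Total outcomes: 10! = 3628800.
Probability = 13264/3628800 = 829/226800.

829/226800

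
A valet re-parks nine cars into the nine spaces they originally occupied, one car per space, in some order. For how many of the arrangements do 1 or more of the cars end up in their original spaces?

229384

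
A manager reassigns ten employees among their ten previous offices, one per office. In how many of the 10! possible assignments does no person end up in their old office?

The number of derangements of 10 is !10 = Σ_{k=0}^{10} (-1)^k·10!/k!
= 10! - 10!/1! + 10!/2! - 10!/3! + 10!/4! - 10!/5! + 10!/6! - 10!/7! + 10!/8! - 10!/9! + 10!/10!
= 3628800 - 3628800 + 1814400 - 604800 + 151200 - 30240 + 5040 - 720 + 90 - 10 + 1
= 1334961

1334961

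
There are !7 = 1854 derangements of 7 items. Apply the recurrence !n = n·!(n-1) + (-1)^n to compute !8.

14833

!8 = 8·1854 + 1 = 14833.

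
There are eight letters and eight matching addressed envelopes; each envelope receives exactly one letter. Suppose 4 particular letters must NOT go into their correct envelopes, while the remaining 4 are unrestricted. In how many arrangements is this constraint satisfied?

24024

Let A_j be the event that the j-th constrained one is fixed. By inclusion-exclusion over the 4 events:
Σ_{j=0}^{4} (-1)^j C(4,j)(8-j)!
= C(4,0)·8! - C(4,1)·7! + C(4,2)·6! - C(4,3)·5! + C(4,4)·4!
= 40320 - 20160 + 4320 - 480 + 24
= 24024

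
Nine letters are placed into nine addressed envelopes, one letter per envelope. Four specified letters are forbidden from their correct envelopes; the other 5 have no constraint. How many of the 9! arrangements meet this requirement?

229080

Let A_j be the event that the j-th constrained one is fixed. By inclusion-exclusion over the 4 events:
Σ_{j=0}^{4} (-1)^j C(4,j)(9-j)!
= C(4,0)·9! - C(4,1)·8! + C(4,2)·7! - C(4,3)·6! + C(4,4)·5!
= 362880 - 161280 + 30240 - 2880 + 120
= 229080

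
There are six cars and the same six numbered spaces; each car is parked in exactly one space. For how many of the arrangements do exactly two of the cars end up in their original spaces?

135

Choose which 2 of the 6 are fixed: C(6,2) = 15.
The other 4 form a derangement: !4 = 9.
Total: 15 × 9 = 135.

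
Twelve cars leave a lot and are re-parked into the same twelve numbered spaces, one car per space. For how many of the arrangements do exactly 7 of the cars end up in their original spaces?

34848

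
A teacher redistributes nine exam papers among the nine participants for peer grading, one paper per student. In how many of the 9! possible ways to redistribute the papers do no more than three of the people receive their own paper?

# with exactly i fixed is C(9,i)·!(9-i); sum over i=0..3:
  i=0: C(9,0)·!9 = 1·133496 = 133496
  i=1: C(9,1)·!8 = 9·14833 = 133497
  i=2: C(9,2)·!7 = 36·1854 = 66744
  i=3: C(9,3)·!6 = 84·265 = 22260
Total = 355997.

355997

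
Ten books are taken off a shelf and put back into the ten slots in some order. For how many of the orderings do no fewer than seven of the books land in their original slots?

Sum C(10,i)·!(10-i) for i = 7..10:
  i=7: C(10,7)·!3 = 120·2 = 240
  i=8: C(10,8)·!2 = 45·1 = 45
  i=9: C(10,9)·!1 = 10·0 = 0
  i=10: C(10,10)·!0 = 1·1 = 1
Total = 286.

286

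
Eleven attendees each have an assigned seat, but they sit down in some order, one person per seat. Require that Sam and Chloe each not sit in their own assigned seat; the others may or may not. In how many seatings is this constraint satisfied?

Inclusion-exclusion on the 2 forbidden self-matches:
Σ_{j=0}^{2} (-1)^j C(2,j)(11-j)!
= C(2,0)·11! - C(2,1)·10! + C(2,2)·9!
= 39916800 - 7257600 + 362880
= 33022080

33022080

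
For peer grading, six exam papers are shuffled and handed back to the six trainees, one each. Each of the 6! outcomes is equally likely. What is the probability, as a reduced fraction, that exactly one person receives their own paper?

11/30

Favorable outcomes: C(6,1)·!5 = 6·44 = 264.
Total outcomes: 6! = 720.
Probability = 264/720 = 11/30.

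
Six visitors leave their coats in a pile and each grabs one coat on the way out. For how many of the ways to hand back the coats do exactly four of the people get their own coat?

15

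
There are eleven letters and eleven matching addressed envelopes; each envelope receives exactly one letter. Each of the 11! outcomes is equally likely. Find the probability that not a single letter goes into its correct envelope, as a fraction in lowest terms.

Favorable outcomes: !11 = 14684570.
Total outcomes: 11! = 39916800.
Probability = 14684570/39916800 = 1468457/3991680.

1468457/3991680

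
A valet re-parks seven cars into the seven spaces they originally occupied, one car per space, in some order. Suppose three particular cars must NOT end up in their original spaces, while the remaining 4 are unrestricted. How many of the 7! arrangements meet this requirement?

Inclusion-exclusion on the 3 forbidden self-matches:
Σ_{j=0}^{3} (-1)^j C(3,j)(7-j)!
= C(3,0)·7! - C(3,1)·6! + C(3,2)·5! - C(3,3)·4!
= 5040 - 2160 + 360 - 24
= 3216

3216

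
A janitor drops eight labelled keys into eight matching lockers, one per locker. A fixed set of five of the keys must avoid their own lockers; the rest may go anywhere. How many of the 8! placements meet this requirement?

Inclusion-exclusion on the 5 forbidden self-matches:
Σ_{j=0}^{5} (-1)^j C(5,j)(8-j)!
= C(5,0)·8! - C(5,1)·7! + C(5,2)·6! - C(5,3)·5! + C(5,4)·4! - C(5,5)·3!
= 40320 - 25200 + 7200 - 1200 + 120 - 6
= 21234

21234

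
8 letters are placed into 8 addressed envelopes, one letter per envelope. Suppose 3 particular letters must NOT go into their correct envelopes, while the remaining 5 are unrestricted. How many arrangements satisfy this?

27240

Inclusion-exclusion on the 3 forbidden self-matches:
Σ_{j=0}^{3} (-1)^j C(3,j)(8-j)!
= C(3,0)·8! - C(3,1)·7! + C(3,2)·6! - C(3,3)·5!
= 40320 - 15120 + 2160 - 120
= 27240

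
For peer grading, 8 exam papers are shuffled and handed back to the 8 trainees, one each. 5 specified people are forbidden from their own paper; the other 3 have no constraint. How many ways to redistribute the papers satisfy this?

Let A_j be the event that the j-th constrained one is fixed. By inclusion-exclusion over the 5 events:
Σ_{j=0}^{5} (-1)^j C(5,j)(8-j)!
= C(5,0)·8! - C(5,1)·7! + C(5,2)·6! - C(5,3)·5! + C(5,4)·4! - C(5,5)·3!
= 40320 - 25200 + 7200 - 1200 + 120 - 6
= 21234

21234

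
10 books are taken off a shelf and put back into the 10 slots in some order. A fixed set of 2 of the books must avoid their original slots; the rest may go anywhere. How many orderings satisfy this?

2943360

Inclusion-exclusion on the 2 forbidden self-matches:
Σ_{j=0}^{2} (-1)^j C(2,j)(10-j)!
= C(2,0)·10! - C(2,1)·9! + C(2,2)·8!
= 3628800 - 725760 + 40320
= 2943360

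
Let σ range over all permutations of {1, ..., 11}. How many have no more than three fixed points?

Sum C(11,i)·!(11-i) for i = 0..3:
  i=0: C(11,0)·!11 = 1·14684570 = 14684570
  i=1: C(11,1)·!10 = 11·1334961 = 14684571
  i=2: C(11,2)·!9 = 55·133496 = 7342280
  i=3: C(11,3)·!8 = 165·14833 = 2447445
Total = 39158866.

39158866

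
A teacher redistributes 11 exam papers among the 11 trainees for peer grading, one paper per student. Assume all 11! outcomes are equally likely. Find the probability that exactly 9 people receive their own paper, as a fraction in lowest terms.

Favorable outcomes: C(11,9)·!2 = 55·1 = 55.
Total outcomes: 11! = 39916800.
Probability = 55/39916800 = 1/725760.

1/725760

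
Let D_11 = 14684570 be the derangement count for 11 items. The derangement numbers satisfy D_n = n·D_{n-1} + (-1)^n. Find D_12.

176214841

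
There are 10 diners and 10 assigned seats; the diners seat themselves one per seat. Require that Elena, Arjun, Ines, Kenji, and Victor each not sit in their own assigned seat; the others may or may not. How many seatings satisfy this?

Inclusion-exclusion on the 5 forbidden self-matches:
Σ_{j=0}^{5} (-1)^j C(5,j)(10-j)!
= C(5,0)·10! - C(5,1)·9! + C(5,2)·8! - C(5,3)·7! + C(5,4)·6! - C(5,5)·5!
= 3628800 - 1814400 + 403200 - 50400 + 3600 - 120
= 2170680

2170680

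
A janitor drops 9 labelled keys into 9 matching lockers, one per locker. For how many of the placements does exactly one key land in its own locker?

Pick the single fixed position: C(9,1) = 9 ways.
The other 8 form a derangement: !8 = 14833.
Total: 9 × 14833 = 133497.

133497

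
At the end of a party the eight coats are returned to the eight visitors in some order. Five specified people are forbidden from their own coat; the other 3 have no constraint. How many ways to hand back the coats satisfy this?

21234

Let A_j be the event that the j-th constrained one is fixed. By inclusion-exclusion over the 5 events:
Σ_{j=0}^{5} (-1)^j C(5,j)(8-j)!
= C(5,0)·8! - C(5,1)·7! + C(5,2)·6! - C(5,3)·5! + C(5,4)·4! - C(5,5)·3!
= 40320 - 25200 + 7200 - 1200 + 120 - 6
= 21234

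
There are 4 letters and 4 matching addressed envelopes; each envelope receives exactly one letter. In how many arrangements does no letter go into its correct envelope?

9

By inclusion-exclusion, !4 = Σ (-1)^k · 4!/k! for k=0..4
= 4! - 4!/1! + 4!/2! - 4!/3! + 4!/4!
= 24 - 24 + 12 - 4 + 1
= 9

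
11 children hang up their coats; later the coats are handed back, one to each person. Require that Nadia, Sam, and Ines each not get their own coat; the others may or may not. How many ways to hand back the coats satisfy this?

Let A_j be the event that the j-th constrained one is fixed. By inclusion-exclusion over the 3 events:
Σ_{j=0}^{3} (-1)^j C(3,j)(11-j)!
= C(3,0)·11! - C(3,1)·10! + C(3,2)·9! - C(3,3)·8!
= 39916800 - 10886400 + 1088640 - 40320
= 30078720

30078720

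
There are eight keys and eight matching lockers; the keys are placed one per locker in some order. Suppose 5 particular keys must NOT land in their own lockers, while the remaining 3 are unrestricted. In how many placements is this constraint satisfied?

Inclusion-exclusion on the 5 forbidden self-matches:
Σ_{j=0}^{5} (-1)^j C(5,j)(8-j)!
= C(5,0)·8! - C(5,1)·7! + C(5,2)·6! - C(5,3)·5! + C(5,4)·4! - C(5,5)·3!
= 40320 - 25200 + 7200 - 1200 + 120 - 6
= 21234

21234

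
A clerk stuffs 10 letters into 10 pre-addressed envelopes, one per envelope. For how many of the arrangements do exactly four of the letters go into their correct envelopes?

55650

Choose which 4 of the 10 are fixed: C(10,4) = 210.
The other 6 form a derangement: !6 = 265.
Total: 210 × 265 = 55650.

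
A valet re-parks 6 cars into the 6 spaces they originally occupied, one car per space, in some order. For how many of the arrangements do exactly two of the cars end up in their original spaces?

135

Choose which 2 of the 6 are fixed: C(6,2) = 15.
The remaining 4 must be deranged: !4 = 9.
Total: 15 × 9 = 135.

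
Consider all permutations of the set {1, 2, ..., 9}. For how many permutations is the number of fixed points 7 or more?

37

# with exactly i fixed is C(9,i)·!(9-i); sum over i=7..9:
  i=7: C(9,7)·!2 = 36·1 = 36
  i=8: C(9,8)·!1 = 9·0 = 0
  i=9: C(9,9)·!0 = 1·1 = 1
Total = 37.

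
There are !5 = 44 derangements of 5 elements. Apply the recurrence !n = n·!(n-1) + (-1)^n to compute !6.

265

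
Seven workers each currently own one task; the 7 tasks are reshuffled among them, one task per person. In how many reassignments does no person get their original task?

The number of derangements of 7 is !7 = Σ_{k=0}^{7} (-1)^k·7!/k!
= 7! - 7!/1! + 7!/2! - 7!/3! + 7!/4! - 7!/5! + 7!/6! - 7!/7!
= 5040 - 5040 + 2520 - 840 + 210 - 42 + 7 - 1
= 1854

1854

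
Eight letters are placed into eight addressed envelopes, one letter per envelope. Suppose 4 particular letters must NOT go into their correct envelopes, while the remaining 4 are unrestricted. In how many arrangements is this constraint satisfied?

24024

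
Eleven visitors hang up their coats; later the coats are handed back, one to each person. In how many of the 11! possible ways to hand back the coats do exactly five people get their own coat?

122430

Pick the 5 fixed positions: C(11,5) = 462 ways.
The remaining 6 must be deranged: !6 = 265.
Total: 462 × 265 = 122430.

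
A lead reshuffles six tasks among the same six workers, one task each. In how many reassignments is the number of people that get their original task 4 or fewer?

# with exactly i fixed is C(6,i)·!(6-i); sum over i=0..4:
  i=0: C(6,0)·!6 = 1·265 = 265
  i=1: C(6,1)·!5 = 6·44 = 264
  i=2: C(6,2)·!4 = 15·9 = 135
  i=3: C(6,3)·!3 = 20·2 = 40
  i=4: C(6,4)·!2 = 15·1 = 15
Total = 719.

719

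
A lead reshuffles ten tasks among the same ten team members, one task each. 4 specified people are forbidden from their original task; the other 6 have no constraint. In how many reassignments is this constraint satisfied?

Let A_j be the event that the j-th constrained one is fixed. By inclusion-exclusion over the 4 events:
Σ_{j=0}^{4} (-1)^j C(4,j)(10-j)!
= C(4,0)·10! - C(4,1)·9! + C(4,2)·8! - C(4,3)·7! + C(4,4)·6!
= 3628800 - 1451520 + 241920 - 20160 + 720
= 2399760

2399760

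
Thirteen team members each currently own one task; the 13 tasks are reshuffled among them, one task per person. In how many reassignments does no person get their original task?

!13 is the nearest integer to 13!/e.
13! = 6227020800, and 6227020800/e ≈ 2290792932.07, so !13 = 2290792932.

2290792932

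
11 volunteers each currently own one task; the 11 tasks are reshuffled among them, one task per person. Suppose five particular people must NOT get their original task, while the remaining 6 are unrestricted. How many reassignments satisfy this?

25022880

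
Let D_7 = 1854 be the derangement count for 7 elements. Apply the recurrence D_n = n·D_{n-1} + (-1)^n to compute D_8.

14833

D_8 = 8·1854 + 1 = 14833.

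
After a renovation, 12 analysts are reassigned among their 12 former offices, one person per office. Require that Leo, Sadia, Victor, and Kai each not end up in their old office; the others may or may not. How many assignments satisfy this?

339696000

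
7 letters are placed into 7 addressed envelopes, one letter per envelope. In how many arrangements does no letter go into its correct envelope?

The number of derangements of 7 is !7 = Σ_{k=0}^{7} (-1)^k·7!/k!
= 7! - 7!/1! + 7!/2! - 7!/3! + 7!/4! - 7!/5! + 7!/6! - 7!/7!
= 5040 - 5040 + 2520 - 840 + 210 - 42 + 7 - 1
= 1854

1854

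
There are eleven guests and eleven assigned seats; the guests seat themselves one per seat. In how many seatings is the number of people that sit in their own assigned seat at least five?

146114

Sum C(11,i)·!(11-i) for i = 5..11:
  i=5: C(11,5)·!6 = 462·265 = 122430
  i=6: C(11,6)·!5 = 462·44 = 20328
  i=7: C(11,7)·!4 = 330·9 = 2970
  i=8: C(11,8)·!3 = 165·2 = 330
  i=9: C(11,9)·!2 = 55·1 = 55
  i=10: C(11,10)·!1 = 11·0 = 0
  i=11: C(11,11)·!0 = 1·1 = 1
Total = 146114.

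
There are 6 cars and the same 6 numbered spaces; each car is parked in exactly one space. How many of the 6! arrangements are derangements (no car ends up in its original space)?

The number of derangements of 6 is !6 = Σ_{k=0}^{6} (-1)^k·6!/k!
= 6! - 6!/1! + 6!/2! - 6!/3! + 6!/4! - 6!/5! + 6!/6!
= 720 - 720 + 360 - 120 + 30 - 6 + 1
= 265

265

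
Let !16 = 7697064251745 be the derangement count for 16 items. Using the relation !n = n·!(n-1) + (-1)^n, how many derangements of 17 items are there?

130850092279664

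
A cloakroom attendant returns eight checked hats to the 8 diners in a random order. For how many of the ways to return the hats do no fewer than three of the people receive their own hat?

3235

Sum C(8,i)·!(8-i) for i = 3..8:
  i=3: C(8,3)·!5 = 56·44 = 2464
  i=4: C(8,4)·!4 = 70·9 = 630
  i=5: C(8,5)·!3 = 56·2 = 112
  i=6: C(8,6)·!2 = 28·1 = 28
  i=7: C(8,7)·!1 = 8·0 = 0
  i=8: C(8,8)·!0 = 1·1 = 1
Total = 3235.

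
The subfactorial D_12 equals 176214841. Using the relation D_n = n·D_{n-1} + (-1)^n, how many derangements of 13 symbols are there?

D_13 = 13·176214841 - 1 = 2290792932.

2290792932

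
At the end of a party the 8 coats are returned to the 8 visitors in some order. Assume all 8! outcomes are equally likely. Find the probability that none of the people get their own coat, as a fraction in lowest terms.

Favorable outcomes: !8 = 14833.
Total outcomes: 8! = 40320.
Probability = 14833/40320 = 2119/5760.

2119/5760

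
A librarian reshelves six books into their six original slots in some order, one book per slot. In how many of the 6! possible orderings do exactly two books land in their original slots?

135

Pick the 2 fixed positions: C(6,2) = 15 ways.
The other 4 form a derangement: !4 = 9.
Total: 15 × 9 = 135.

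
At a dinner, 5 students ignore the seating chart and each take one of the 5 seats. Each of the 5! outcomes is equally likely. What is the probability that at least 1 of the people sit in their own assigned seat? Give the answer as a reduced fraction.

19/30

Favorable outcomes: Σ_{i≥1} C(5,i)·!(5-i) = 5·9 + 10·2 + 10·1 + 5·0 + 1·1 = 76.
Total outcomes: 5! = 120.
Probability = 76/120 = 19/30.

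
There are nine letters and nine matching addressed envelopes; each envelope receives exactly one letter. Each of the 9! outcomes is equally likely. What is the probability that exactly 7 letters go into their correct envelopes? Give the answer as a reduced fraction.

1/10080

Favorable outcomes: C(9,7)·!2 = 36·1 = 36.
Total outcomes: 9! = 362880.
Probability = 36/362880 = 1/10080.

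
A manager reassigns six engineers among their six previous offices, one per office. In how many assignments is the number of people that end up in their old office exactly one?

264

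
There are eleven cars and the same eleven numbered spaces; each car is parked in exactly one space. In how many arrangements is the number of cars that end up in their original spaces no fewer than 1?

25232230

Sum C(11,i)·!(11-i) for i = 1..11:
  i=1: C(11,1)·!10 = 11·1334961 = 14684571
  i=2: C(11,2)·!9 = 55·133496 = 7342280
  i=3: C(11,3)·!8 = 165·14833 = 2447445
  i=4: C(11,4)·!7 = 330·1854 = 611820
  i=5: C(11,5)·!6 = 462·265 = 122430
  i=6: C(11,6)·!5 = 462·44 = 20328
  i=7: C(11,7)·!4 = 330·9 = 2970
  i=8: C(11,8)·!3 = 165·2 = 330
  i=9: C(11,9)·!2 = 55·1 = 55
  i=10: C(11,10)·!1 = 11·0 = 0
  i=11: C(11,11)·!0 = 1·1 = 1
Total = 25232230.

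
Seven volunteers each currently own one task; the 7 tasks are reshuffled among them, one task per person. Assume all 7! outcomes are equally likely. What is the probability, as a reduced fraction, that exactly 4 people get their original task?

1/72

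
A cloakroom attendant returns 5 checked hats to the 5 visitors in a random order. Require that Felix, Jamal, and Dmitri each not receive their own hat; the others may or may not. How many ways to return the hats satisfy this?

64

Inclusion-exclusion on the 3 forbidden self-matches:
Σ_{j=0}^{3} (-1)^j C(3,j)(5-j)!
= C(3,0)·5! - C(3,1)·4! + C(3,2)·3! - C(3,3)·2!
= 120 - 72 + 18 - 2
= 64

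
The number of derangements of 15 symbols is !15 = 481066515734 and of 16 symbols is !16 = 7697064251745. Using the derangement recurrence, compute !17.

!17 = (17-1)·(!16 + !15) = 16·(7697064251745 + 481066515734) = 16·8178130767479 = 130850092279664.

130850092279664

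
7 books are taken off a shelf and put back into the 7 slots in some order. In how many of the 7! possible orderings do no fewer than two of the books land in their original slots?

# with exactly i fixed is C(7,i)·!(7-i); sum over i=2..7:
  i=2: C(7,2)·!5 = 21·44 = 924
  i=3: C(7,3)·!4 = 35·9 = 315
  i=4: C(7,4)·!3 = 35·2 = 70
  i=5: C(7,5)·!2 = 21·1 = 21
  i=6: C(7,6)·!1 = 7·0 = 0
  i=7: C(7,7)·!0 = 1·1 = 1
Total = 1331.

1331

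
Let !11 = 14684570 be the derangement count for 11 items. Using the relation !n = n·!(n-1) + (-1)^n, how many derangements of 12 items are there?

176214841

!12 = 12·14684570 + 1 = 176214841.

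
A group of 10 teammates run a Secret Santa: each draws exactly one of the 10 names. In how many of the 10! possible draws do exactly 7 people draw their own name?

240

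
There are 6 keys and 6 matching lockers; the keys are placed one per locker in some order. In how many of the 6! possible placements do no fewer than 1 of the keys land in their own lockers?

455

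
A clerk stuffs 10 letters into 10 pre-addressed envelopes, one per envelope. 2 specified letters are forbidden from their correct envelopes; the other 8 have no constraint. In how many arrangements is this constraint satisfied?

Let A_j be the event that the j-th constrained one is fixed. By inclusion-exclusion over the 2 events:
Σ_{j=0}^{2} (-1)^j C(2,j)(10-j)!
= C(2,0)·10! - C(2,1)·9! + C(2,2)·8!
= 3628800 - 725760 + 40320
= 2943360

2943360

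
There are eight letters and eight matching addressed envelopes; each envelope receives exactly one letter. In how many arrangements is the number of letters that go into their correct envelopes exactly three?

2464

Pick the 3 fixed positions: C(8,3) = 56 ways.
The remaining 5 must be deranged: !5 = 44.
Total: 56 × 44 = 2464.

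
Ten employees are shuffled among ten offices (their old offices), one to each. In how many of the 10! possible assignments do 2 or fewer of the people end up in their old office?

3337406

Sum C(10,i)·!(10-i) for i = 0..2:
  i=0: C(10,0)·!10 = 1·1334961 = 1334961
  i=1: C(10,1)·!9 = 10·133496 = 1334960
  i=2: C(10,2)·!8 = 45·14833 = 667485
Total = 3337406.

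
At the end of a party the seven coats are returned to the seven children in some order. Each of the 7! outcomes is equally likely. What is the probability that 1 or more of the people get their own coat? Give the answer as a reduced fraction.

Favorable outcomes: Σ_{i≥1} C(7,i)·!(7-i) = 7·265 + 21·44 + 35·9 + 35·2 + 21·1 + 7·0 + 1·1 = 3186.
Total outcomes: 7! = 5040.
Probability = 3186/5040 = 177/280.

177/280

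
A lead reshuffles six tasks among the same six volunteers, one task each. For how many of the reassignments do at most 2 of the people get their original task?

664

Sum C(6,i)·!(6-i) for i = 0..2:
  i=0: C(6,0)·!6 = 1·265 = 265
  i=1: C(6,1)·!5 = 6·44 = 264
  i=2: C(6,2)·!4 = 15·9 = 135
Total = 664.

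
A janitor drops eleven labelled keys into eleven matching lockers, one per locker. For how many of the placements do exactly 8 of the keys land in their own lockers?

Choose which 8 of the 11 are fixed: C(11,8) = 165.
The other 3 form a derangement: !3 = 2.
Total: 165 × 2 = 330.

330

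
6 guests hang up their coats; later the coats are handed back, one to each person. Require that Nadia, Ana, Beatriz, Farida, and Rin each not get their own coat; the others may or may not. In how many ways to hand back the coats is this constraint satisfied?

309

Let A_j be the event that the j-th constrained one is fixed. By inclusion-exclusion over the 5 events:
Σ_{j=0}^{5} (-1)^j C(5,j)(6-j)!
= C(5,0)·6! - C(5,1)·5! + C(5,2)·4! - C(5,3)·3! + C(5,4)·2! - C(5,5)·1!
= 720 - 600 + 240 - 60 + 10 - 1
= 309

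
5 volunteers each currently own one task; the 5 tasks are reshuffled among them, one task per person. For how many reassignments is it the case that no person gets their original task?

44

Recurrence: !5 = 5·!4 + (-1)^5.
!5 = 5·9 - 1 = 44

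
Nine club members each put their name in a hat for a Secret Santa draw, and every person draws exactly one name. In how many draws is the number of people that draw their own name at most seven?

Sum C(9,i)·!(9-i) for i = 0..7:
  i=0: C(9,0)·!9 = 1·133496 = 133496
  i=1: C(9,1)·!8 = 9·14833 = 133497
  i=2: C(9,2)·!7 = 36·1854 = 66744
  i=3: C(9,3)·!6 = 84·265 = 22260
  i=4: C(9,4)·!5 = 126·44 = 5544
  i=5: C(9,5)·!4 = 126·9 = 1134
  i=6: C(9,6)·!3 = 84·2 = 168
  i=7: C(9,7)·!2 = 36·1 = 36
Total = 362879.

362879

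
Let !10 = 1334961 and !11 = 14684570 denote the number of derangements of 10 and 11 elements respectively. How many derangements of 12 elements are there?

176214841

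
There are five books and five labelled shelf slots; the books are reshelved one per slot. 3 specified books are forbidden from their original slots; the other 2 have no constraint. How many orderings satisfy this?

Let A_j be the event that the j-th constrained one is fixed. By inclusion-exclusion over the 3 events:
Σ_{j=0}^{3} (-1)^j C(3,j)(5-j)!
= C(3,0)·5! - C(3,1)·4! + C(3,2)·3! - C(3,3)·2!
= 120 - 72 + 18 - 2
= 64

64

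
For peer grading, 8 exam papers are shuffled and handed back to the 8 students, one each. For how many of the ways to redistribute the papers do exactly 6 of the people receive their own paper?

Choose which 6 of the 8 are fixed: C(8,6) = 28.
The remaining 2 must be deranged: !2 = 1.
Total: 28 × 1 = 28.

28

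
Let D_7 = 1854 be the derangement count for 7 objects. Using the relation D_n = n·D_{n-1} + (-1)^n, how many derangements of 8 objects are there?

14833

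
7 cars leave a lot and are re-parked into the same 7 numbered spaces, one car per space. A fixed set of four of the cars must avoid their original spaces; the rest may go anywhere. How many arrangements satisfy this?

Inclusion-exclusion on the 4 forbidden self-matches:
Σ_{j=0}^{4} (-1)^j C(4,j)(7-j)!
= C(4,0)·7! - C(4,1)·6! + C(4,2)·5! - C(4,3)·4! + C(4,4)·3!
= 5040 - 2880 + 720 - 96 + 6
= 2790

2790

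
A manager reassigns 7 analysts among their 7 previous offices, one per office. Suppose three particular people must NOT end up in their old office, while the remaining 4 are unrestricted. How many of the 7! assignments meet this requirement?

Inclusion-exclusion on the 3 forbidden self-matches:
Σ_{j=0}^{3} (-1)^j C(3,j)(7-j)!
= C(3,0)·7! - C(3,1)·6! + C(3,2)·5! - C(3,3)·4!
= 5040 - 2160 + 360 - 24
= 3216

3216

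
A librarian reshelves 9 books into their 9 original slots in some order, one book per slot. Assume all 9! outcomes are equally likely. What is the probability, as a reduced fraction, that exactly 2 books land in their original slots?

103/560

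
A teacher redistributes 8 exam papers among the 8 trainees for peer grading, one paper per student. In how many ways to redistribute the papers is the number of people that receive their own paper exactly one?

Choose which one of the 8 is fixed: C(8,1) = 8.
The remaining 7 must be deranged: !7 = 1854.
Total: 8 × 1854 = 14832.

14832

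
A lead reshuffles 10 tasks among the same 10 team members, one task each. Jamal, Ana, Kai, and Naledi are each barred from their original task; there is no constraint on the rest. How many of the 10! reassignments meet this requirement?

Let A_j be the event that the j-th constrained one is fixed. By inclusion-exclusion over the 4 events:
Σ_{j=0}^{4} (-1)^j C(4,j)(10-j)!
= C(4,0)·10! - C(4,1)·9! + C(4,2)·8! - C(4,3)·7! + C(4,4)·6!
= 3628800 - 1451520 + 241920 - 20160 + 720
= 2399760

2399760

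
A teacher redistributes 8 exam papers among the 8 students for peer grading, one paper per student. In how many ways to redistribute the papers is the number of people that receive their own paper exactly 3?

2464

Pick the 3 fixed positions: C(8,3) = 56 ways.
The remaining 5 must be deranged: !5 = 44.
Total: 56 × 44 = 2464.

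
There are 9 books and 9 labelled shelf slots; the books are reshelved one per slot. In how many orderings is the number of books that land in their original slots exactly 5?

1134

Pick the 5 fixed positions: C(9,5) = 126 ways.
The remaining 4 must be deranged: !4 = 9.
Total: 126 × 9 = 1134.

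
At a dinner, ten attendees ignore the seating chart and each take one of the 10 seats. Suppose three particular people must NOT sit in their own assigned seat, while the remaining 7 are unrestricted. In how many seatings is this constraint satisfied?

Let A_j be the event that the j-th constrained one is fixed. By inclusion-exclusion over the 3 events:
Σ_{j=0}^{3} (-1)^j C(3,j)(10-j)!
= C(3,0)·10! - C(3,1)·9! + C(3,2)·8! - C(3,3)·7!
= 3628800 - 1088640 + 120960 - 5040
= 2656080

2656080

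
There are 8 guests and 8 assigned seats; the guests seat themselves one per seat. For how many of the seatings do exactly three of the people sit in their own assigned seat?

Choose which 3 of the 8 are fixed: C(8,3) = 56.
The other 5 form a derangement: !5 = 44.
Total: 56 × 44 = 2464.

2464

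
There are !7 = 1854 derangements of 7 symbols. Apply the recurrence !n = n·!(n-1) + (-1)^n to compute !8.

14833

!8 = 8·1854 + 1 = 14833.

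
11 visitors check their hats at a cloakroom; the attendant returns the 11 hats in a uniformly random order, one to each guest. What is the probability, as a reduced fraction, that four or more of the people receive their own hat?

Favorable outcomes: Σ_{i≥4} C(11,i)·!(11-i) = 330·1854 + 462·265 + 462·44 + 330·9 + 165·2 + 55·1 + 11·0 + 1·1 = 757934.
Total outcomes: 11! = 39916800.
Probability = 757934/39916800 = 378967/19958400.

378967/19958400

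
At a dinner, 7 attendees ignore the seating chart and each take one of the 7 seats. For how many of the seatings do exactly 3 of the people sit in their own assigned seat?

315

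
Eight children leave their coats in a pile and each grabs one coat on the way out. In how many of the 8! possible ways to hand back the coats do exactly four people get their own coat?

630

Pick the 4 fixed positions: C(8,4) = 70 ways.
The other 4 form a derangement: !4 = 9.
Total: 70 × 9 = 630.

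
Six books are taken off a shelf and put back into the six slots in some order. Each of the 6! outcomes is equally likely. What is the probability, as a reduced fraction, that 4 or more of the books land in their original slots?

Favorable outcomes: Σ_{i≥4} C(6,i)·!(6-i) = 15·1 + 6·0 + 1·1 = 16.
Total outcomes: 6! = 720.
Probability = 16/720 = 1/45.

1/45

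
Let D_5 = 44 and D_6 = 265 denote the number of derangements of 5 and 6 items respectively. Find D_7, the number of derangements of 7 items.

1854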